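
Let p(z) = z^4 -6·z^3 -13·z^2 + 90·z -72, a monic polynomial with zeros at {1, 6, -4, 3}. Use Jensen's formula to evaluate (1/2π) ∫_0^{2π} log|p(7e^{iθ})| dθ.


Zeros: -4, 1, 3, 6; r = 7.
Inside |z| < r: -4, 1, 3, 6. Outside (|z| ≥ r): ∅.
p(0) = -72, so log|p(0)| = log(72) = 4.2767.
Apply Jensen: I(r) = log|p(0)| + Σ_k log(r/|z_k|), summed over zeros inside |z| < r.
  log(r/|z_k|) for z_k = 1: log(7/1) = 1.9459
  log(r/|z_k|) for z_k = 6: log(7/6) = 0.1542
  log(r/|z_k|) for z_k = -4: log(7/4) = 0.5596
  log(r/|z_k|) for z_k = 3: log(7/3) = 0.8473
Sum over inside zeros: 3.5070.
I(r) = log|p(0)| + (inside sum) = 4.2767 + 3.5070 = 7.7836.
Closed form (all zeros inside, monic): I(r) = n·log(r) = 4·log(7) = 7.7836. ✓

I(r) ≈ 7.7836.


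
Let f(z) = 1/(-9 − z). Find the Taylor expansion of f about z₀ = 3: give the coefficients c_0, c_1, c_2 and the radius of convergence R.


Let w = z − z₀, so z = z₀ + w.
Then -9 − z = -9 − (z₀ + w) = (-9 − z₀) − w = -12 − w.
f(z) = 1/(-12 − w) = (1/(-12)) · 1/(1 − w/(-12)) = Σ_{n≥0} w^n / (-12)^(n+1).
So c_n = 1/(-12)^(n+1):
  c_0 = 1/(-12)^1 = -1/12.
  c_1 = 1/(-12)^2 = 1/144.
  c_2 = 1/(-12)^3 = -1/1728.
The series is valid for |w/d| < 1, i.e. |z − z₀| < |d|.
Radius of convergence: R = |-9 − z₀| = |-12| = 12 (distance from z₀ to the singularity z = -9).

c_0 = -1/12, c_1 = 1/144, c_2 = -1/1728; R = 12.


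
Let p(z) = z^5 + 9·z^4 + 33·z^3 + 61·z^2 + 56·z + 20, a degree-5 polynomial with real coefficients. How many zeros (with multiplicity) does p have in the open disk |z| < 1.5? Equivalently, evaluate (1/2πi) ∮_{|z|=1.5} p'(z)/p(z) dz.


The zeros of p are: -1, -2, (-2 + 1i), (-2 - 1i), -2.
Their magnitudes are: 1, 2, 2.236, 2.236, 2.
Zeros with |z| < R = 1.5: -1.
Count = 1.
By the argument principle, (1/2πi) ∮_{|z|=R} p'(z)/p(z) dz equals exactly this count.

Number of zeros inside |z| < 1.5: 1.


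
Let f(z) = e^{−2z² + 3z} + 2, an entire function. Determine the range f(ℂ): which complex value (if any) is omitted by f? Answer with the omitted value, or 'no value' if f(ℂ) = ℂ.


Little Picard bounds the complement of f(ℂ) to at most one point.
The exponent g(z) = −2z² + 3z is a nonconstant polynomial, hence surjective onto ℂ. So e^{g(z)} takes every value in {e^w : w ∈ ℂ} = ℂ ∖ {0}. Adding 2 shifts the range to ℂ ∖ {2}. f omits exactly 2.

Omitted value: 2.


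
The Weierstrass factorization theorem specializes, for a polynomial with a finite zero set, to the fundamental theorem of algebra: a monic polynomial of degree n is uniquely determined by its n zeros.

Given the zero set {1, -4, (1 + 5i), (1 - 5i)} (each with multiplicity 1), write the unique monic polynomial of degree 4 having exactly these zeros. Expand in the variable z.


The polynomial is p(z) = ∏_{α ∈ S} (z − α), where S = {1, -4, (1 + 5i), (1 - 5i)}.
Expanding the product yields: p(z) = z^4 + z^3 + 16·z^2 + 86·z -104.
Note conjugate pairs combine to real quadratics: (z − (1+5i))(z − (1−5i)) = z² − 2z + 26.
The resulting polynomial has degree 4 and real coefficients as required.

p(z) = z^4 + z^3 + 16·z^2 + 86·z -104.


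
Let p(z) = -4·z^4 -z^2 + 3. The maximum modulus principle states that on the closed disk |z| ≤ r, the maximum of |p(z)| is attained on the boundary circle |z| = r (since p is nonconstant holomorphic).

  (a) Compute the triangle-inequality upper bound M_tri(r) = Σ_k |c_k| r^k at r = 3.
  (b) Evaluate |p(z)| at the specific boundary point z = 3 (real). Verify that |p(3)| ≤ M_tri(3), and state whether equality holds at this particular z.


Coefficients: c_0 = 3, c_1 = 0, c_2 = -1, c_3 = 0, c_4 = -4. Radius r = 3.
Part (a). Triangle bound: M_tri(r) = Σ_k |c_k| r^k
  = |3|·3^0 + |0|·3^1 + |-1|·3^2 + |0|·3^3 + |-4|·3^4
  = 3 + 0 + 9 + 0 + 324 = 336.
This bounds M(r) := max_{|z|=r} |p(z)| from above; equality holds iff all terms c_k z^k can be made to align in phase at a single z on |z|=r.
Part (b). At z = 3 (real, on the circle |z| = r):
  p(3) = (3)·3^0 + (0)·3^1 + (-1)·3^2 + (0)·3^3 + (-4)·3^4 = -330.
  |p(3)| = 330.
Check: |p(3)| = 330 ≤ 336 = M_tri(3). ✓ Equality does not hold at z = 3 (the coefficients have mixed signs, so the terms do not all align in phase there).

M_tri(3) = 336; |p(3)| = 330; equality at z=3: no.


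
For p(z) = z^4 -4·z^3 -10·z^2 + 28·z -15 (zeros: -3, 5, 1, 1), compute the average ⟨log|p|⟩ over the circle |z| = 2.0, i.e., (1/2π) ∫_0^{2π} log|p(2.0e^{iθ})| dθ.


Zeros: -3, 1, 1, 5; r = 2.0.
Inside |z| < r: 1, 1. Outside (|z| ≥ r): -3, 5.
p(0) = -15, so log|p(0)| = log(15) = 2.7081.
Apply Jensen: I(r) = log|p(0)| + Σ_k log(r/|z_k|), summed over zeros inside |z| < r.
  log(r/|z_k|) for z_k = 1: log(2.0/1) = 0.6931
  log(r/|z_k|) for z_k = 1: log(2.0/1) = 0.6931
  Outside zeros (-3, 5) contribute nothing to the Jensen sum.
Sum over inside zeros: 1.3863.
I(r) = log|p(0)| + (inside sum) = 2.7081 + 1.3863 = 4.0943.
Note: since some zeros are outside |z| ≤ r, the simplified n·log(r) form does NOT apply — only the inside zeros contribute.

I(r) ≈ 4.0943.


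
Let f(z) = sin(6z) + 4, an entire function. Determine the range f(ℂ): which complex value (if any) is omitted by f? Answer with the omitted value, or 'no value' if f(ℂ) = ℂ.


Little Picard bounds the complement of f(ℂ) to at most one point.
sin is entire and surjective onto ℂ: for every w ∈ ℂ, sin(ζ) = w has a solution ζ ∈ ℂ (e.g., via the complex inverse arcsin). With ζ = 6z this gives z = ζ/(6). Then 1·sin(6z) takes every value in 1·ℂ = ℂ, and adding 4 is a bijection of ℂ. So f is surjective and omits no value. (Note: only on the real line is sin bounded by [−1, 1].)

Omitted value: no value.


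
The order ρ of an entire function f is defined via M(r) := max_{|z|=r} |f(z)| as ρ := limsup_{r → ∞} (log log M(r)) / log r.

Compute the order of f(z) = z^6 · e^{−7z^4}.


M(r) = max_{|z|=r} |1|·|z|^6·|e^{−7z^4}| = 1·r^6 · e^{7r^4} (the factors attain their maxima compatibly on |z|=r). Then log M(r) = log 1 + 6·log r + 7r^4, dominated by the last term, so log log M(r) ~ 4·log r. The polynomial factor 1z^6 contributes only a log r term and does not affect the order. ρ = 4.
Therefore ρ = 4.

Order ρ = 4.


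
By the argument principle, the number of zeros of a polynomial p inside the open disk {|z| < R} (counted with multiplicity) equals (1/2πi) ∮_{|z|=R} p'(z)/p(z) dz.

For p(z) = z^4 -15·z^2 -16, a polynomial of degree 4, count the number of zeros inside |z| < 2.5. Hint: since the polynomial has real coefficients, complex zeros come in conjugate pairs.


The zeros of p are: (0 + 1i), (0 - 1i), -4, 4.
Their magnitudes are: 1, 1, 4, 4.
Zeros with |z| < R = 2.5: (0 + 1i), (0 - 1i).
Count = 2.
By the argument principle, (1/2πi) ∮_{|z|=R} p'(z)/p(z) dz equals exactly this count.

Number of zeros inside |z| < 2.5: 2.


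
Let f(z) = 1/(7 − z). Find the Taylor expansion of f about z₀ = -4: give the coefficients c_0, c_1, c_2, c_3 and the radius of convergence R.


Let w = z − z₀, so z = z₀ + w.
Then 7 − z = 7 − (z₀ + w) = (7 − z₀) − w = 11 − w.
f(z) = 1/(11 − w) = (1/(11)) · 1/(1 − w/(11)) = Σ_{n≥0} w^n / (11)^(n+1).
So c_n = 1/(11)^(n+1):
  c_0 = 1/(11)^1 = 1/11.
  c_1 = 1/(11)^2 = 1/121.
  c_2 = 1/(11)^3 = 1/1331.
  c_3 = 1/(11)^4 = 1/14641.
The series is valid for |w/d| < 1, i.e. |z − z₀| < |d|.
Radius of convergence: R = |7 − z₀| = |11| = 11 (distance from z₀ to the singularity z = 7).

c_0 = 1/11, c_1 = 1/121, c_2 = 1/1331, c_3 = 1/14641; R = 11.


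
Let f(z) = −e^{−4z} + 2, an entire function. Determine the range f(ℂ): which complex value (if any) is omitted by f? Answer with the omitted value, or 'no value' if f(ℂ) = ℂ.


Little Picard bounds the complement of f(ℂ) to at most one point.
e^{−4z} is never zero on ℂ, so -1·e^{−4z} takes every value in ℂ ∖ {0}. Adding 2 shifts the range to ℂ ∖ {2}. Thus f omits exactly the value 2.

Omitted value: 2.


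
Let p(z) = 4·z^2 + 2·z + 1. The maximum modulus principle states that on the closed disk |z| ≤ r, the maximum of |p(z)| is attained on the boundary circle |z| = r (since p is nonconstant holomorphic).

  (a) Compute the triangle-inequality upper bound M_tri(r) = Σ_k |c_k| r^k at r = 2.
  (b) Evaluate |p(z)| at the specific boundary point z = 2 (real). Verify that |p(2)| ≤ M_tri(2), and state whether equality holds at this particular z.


Coefficients: c_0 = 1, c_1 = 2, c_2 = 4. Radius r = 2.
Part (a). Triangle bound: M_tri(r) = Σ_k |c_k| r^k
  = |1|·2^0 + |2|·2^1 + |4|·2^2
  = 1 + 4 + 16 = 21.
This bounds M(r) := max_{|z|=r} |p(z)| from above; equality holds iff all terms c_k z^k can be made to align in phase at a single z on |z|=r.
Part (b). At z = 2 (real, on the circle |z| = r):
  p(2) = (1)·2^0 + (2)·2^1 + (4)·2^2 = 21.
  |p(2)| = 21.
Since all nonzero coefficients share the same sign, |p(2)| = 21 = M_tri(2); the triangle bound is attained at z = 2, so in fact M(r) = 21.

M_tri(2) = 21; |p(2)| = 21; equality at z=2: yes.


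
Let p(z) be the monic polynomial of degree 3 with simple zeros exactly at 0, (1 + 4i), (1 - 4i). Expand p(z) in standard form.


The polynomial is p(z) = ∏_{α ∈ S} (z − α), where S = {0, (1 + 4i), (1 - 4i)}.
Expanding the product yields: p(z) = z^3 -2·z^2 + 17·z.
Note conjugate pairs combine to real quadratics: (z − (1+4i))(z − (1−4i)) = z² − 2z + 17.
The resulting polynomial has degree 3 and real coefficients as required.

p(z) = z^3 -2·z^2 + 17·z.


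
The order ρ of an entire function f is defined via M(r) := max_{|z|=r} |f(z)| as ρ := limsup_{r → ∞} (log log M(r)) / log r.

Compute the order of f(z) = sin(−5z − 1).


sin(w) is a linear combination of e^{iw} and e^{−iw} (or e^w, e^{−w} in the hyperbolic case), so |sin(w)| ≤ e^{|w|}. With w = −5z − 1, |w| ≤ 5|z| + 1 = 5r + 1 on |z| = r, giving M(r) ≤ e^{5r + 1}, so ρ ≤ 1. On a suitable ray (z = it for sin/cos; z = t for sinh/cosh, t real → ∞), |sin(−5z − 1)| grows like e^{5|t|}/2, so ρ ≥ 1. Hence ρ = 1.
Therefore ρ = 1.

Order ρ = 1.


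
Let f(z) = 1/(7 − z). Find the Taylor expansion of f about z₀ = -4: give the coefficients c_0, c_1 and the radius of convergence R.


Let w = z − z₀, so z = z₀ + w.
Then 7 − z = 7 − (z₀ + w) = (7 − z₀) − w = 11 − w.
f(z) = 1/(11 − w) = (1/(11)) · 1/(1 − w/(11)) = Σ_{n≥0} w^n / (11)^(n+1).
So c_n = 1/(11)^(n+1):
  c_0 = 1/(11)^1 = 1/11.
  c_1 = 1/(11)^2 = 1/121.
The series is valid for |w/d| < 1, i.e. |z − z₀| < |d|.
Radius of convergence: R = |7 − z₀| = |11| = 11 (distance from z₀ to the singularity z = 7).

c_0 = 1/11, c_1 = 1/121; R = 11.


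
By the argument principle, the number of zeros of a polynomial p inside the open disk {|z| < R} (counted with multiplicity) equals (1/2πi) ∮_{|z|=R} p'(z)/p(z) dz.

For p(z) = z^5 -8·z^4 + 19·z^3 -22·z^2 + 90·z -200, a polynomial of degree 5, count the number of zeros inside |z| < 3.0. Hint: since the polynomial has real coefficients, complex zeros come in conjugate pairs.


The zeros of p are: (-1 + 2i), (-1 - 2i), (3 + 1i), (3 - 1i), 4.
Their magnitudes are: 2.236, 2.236, 3.162, 3.162, 4.
Zeros with |z| < R = 3.0: (-1 + 2i), (-1 - 2i).
Count = 2.
By the argument principle, (1/2πi) ∮_{|z|=R} p'(z)/p(z) dz equals exactly this count.

Number of zeros inside |z| < 3.0: 2.


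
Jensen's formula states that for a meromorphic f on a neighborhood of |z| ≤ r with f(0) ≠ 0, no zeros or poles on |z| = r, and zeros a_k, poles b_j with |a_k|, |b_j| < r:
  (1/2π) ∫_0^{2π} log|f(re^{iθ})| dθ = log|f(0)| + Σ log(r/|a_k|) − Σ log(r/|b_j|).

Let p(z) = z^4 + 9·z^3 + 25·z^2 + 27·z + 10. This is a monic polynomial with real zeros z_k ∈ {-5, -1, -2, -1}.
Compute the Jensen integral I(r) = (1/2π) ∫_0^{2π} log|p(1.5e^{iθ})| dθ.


Zeros: -5, -2, -1, -1; r = 1.5.
Inside |z| < r: -1, -1. Outside (|z| ≥ r): -5, -2.
p(0) = 10, so log|p(0)| = log(10) = 2.3026.
Apply Jensen: I(r) = log|p(0)| + Σ_k log(r/|z_k|), summed over zeros inside |z| < r.
  log(r/|z_k|) for z_k = -1: log(1.5/1) = 0.4055
  log(r/|z_k|) for z_k = -1: log(1.5/1) = 0.4055
  Outside zeros (-5, -2) contribute nothing to the Jensen sum.
Sum over inside zeros: 0.8109.
I(r) = log|p(0)| + (inside sum) = 2.3026 + 0.8109 = 3.1135.
Note: since some zeros are outside |z| ≤ r, the simplified n·log(r) form does NOT apply — only the inside zeros contribute.

I(r) ≈ 3.1135.


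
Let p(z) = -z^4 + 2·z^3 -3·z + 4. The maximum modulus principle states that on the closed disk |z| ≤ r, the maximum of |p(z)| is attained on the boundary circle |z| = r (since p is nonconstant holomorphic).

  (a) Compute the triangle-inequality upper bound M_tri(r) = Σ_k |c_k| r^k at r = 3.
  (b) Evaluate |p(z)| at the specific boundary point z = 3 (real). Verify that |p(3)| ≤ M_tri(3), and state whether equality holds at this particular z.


Coefficients: c_0 = 4, c_1 = -3, c_2 = 0, c_3 = 2, c_4 = -1. Radius r = 3.
Part (a). Triangle bound: M_tri(r) = Σ_k |c_k| r^k
  = |4|·3^0 + |-3|·3^1 + |0|·3^2 + |2|·3^3 + |-1|·3^4
  = 4 + 9 + 0 + 54 + 81 = 148.
This bounds M(r) := max_{|z|=r} |p(z)| from above; equality holds iff all terms c_k z^k can be made to align in phase at a single z on |z|=r.
Part (b). At z = 3 (real, on the circle |z| = r):
  p(3) = (4)·3^0 + (-3)·3^1 + (0)·3^2 + (2)·3^3 + (-1)·3^4 = -32.
  |p(3)| = 32.
Check: |p(3)| = 32 ≤ 148 = M_tri(3). ✓ Equality does not hold at z = 3 (the coefficients have mixed signs, so the terms do not all align in phase there).

M_tri(3) = 148; |p(3)| = 32; equality at z=3: no.


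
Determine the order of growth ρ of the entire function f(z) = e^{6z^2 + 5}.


|e^{6z^2 + 5}| = e^{Re(6·z^2) + 5} ≤ e^{6|z|^2 + 5} = e^{6r^2 + 5} on |z| = r, so ρ ≤ 2. Choosing z on |z|=r so that 6·z^2 is real positive (always possible by picking arg z appropriately) gives |f(z)| = e^{6r^2 + 5}, matching the bound. The additive constant 5 does not affect log log M(r) ~ 2·log r. Hence ρ = 2.
Therefore ρ = 2.

Order ρ = 2.


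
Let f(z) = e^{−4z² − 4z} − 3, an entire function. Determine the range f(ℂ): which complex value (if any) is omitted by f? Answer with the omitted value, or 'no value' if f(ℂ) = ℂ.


Little Picard bounds the complement of f(ℂ) to at most one point.
The exponent g(z) = −4z² − 4z is a nonconstant polynomial, hence surjective onto ℂ. So e^{g(z)} takes every value in {e^w : w ∈ ℂ} = ℂ ∖ {0}. Adding -3 shifts the range to ℂ ∖ {-3}. f omits exactly -3.

Omitted value: -3.


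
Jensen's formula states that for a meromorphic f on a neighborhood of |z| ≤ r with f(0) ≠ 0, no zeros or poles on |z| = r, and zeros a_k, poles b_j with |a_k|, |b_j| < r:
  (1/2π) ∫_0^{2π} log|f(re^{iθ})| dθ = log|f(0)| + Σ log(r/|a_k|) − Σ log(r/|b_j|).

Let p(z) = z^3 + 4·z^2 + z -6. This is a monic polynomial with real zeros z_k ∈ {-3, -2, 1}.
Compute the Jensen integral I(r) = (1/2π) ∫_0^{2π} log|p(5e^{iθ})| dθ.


Zeros: -3, -2, 1; r = 5.
Inside |z| < r: -3, -2, 1. Outside (|z| ≥ r): ∅.
p(0) = -6, so log|p(0)| = log(6) = 1.7918.
Apply Jensen: I(r) = log|p(0)| + Σ_k log(r/|z_k|), summed over zeros inside |z| < r.
  log(r/|z_k|) for z_k = -3: log(5/3) = 0.5108
  log(r/|z_k|) for z_k = -2: log(5/2) = 0.9163
  log(r/|z_k|) for z_k = 1: log(5/1) = 1.6094
Sum over inside zeros: 3.0366.
I(r) = log|p(0)| + (inside sum) = 1.7918 + 3.0366 = 4.8283.
Closed form (all zeros inside, monic): I(r) = n·log(r) = 3·log(5) = 4.8283. ✓

I(r) ≈ 4.8283.


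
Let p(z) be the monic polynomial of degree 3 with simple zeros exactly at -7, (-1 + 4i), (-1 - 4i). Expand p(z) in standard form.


The polynomial is p(z) = ∏_{α ∈ S} (z − α), where S = {-7, (-1 + 4i), (-1 - 4i)}.
Expanding the product yields: p(z) = z^3 + 9·z^2 + 31·z + 119.
Note conjugate pairs combine to real quadratics: (z − (-1+4i))(z − (-1−4i)) = z² + 2z + 17.
The resulting polynomial has degree 3 and real coefficients as required.

p(z) = z^3 + 9·z^2 + 31·z + 119.


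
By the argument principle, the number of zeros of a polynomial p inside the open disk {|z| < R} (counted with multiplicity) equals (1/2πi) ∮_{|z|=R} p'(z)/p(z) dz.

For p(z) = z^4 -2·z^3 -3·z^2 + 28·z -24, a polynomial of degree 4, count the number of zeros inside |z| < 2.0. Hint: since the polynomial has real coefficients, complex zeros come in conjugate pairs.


The zeros of p are: -3, 1, (2 + 2i), (2 - 2i).
Their magnitudes are: 3, 1, 2.828, 2.828.
Zeros with |z| < R = 2.0: 1.
Count = 1.
By the argument principle, (1/2πi) ∮_{|z|=R} p'(z)/p(z) dz equals exactly this count.

Number of zeros inside |z| < 2.0: 1.


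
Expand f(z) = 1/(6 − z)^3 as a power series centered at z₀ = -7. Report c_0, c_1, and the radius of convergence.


Let w = z − z₀, so z = z₀ + w.
Then 6 − z = 6 − (z₀ + w) = (6 − z₀) − w = 13 − w.
f(z) = 1/(13 − w)^3 = (1/(13)^3) · (1 − w/(13))^{−3}.
By the binomial series (1−u)^{−3} = Σ_{n≥0} C(n+2, 2) u^n for |u|<1, with u = w/(13):
  c_n = C(n+2, 2) / (13)^(n+3).
  c_0 = 1/(13)^3 = 1/2197.
  c_1 = 3/(13)^4 = 3/28561.
The series is valid for |w/d| < 1, i.e. |z − z₀| < |d|.
Radius of convergence: R = |6 − z₀| = |13| = 13 (distance from z₀ to the singularity z = 6).

c_0 = 1/2197, c_1 = 3/28561; R = 13.


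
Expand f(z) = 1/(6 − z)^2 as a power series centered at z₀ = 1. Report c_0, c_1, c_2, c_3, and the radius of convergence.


Let w = z − z₀, so z = z₀ + w.
Then 6 − z = 6 − (z₀ + w) = (6 − z₀) − w = 5 − w.
f(z) = 1/(5 − w)^2 = (1/(5)^2) · (1 − w/(5))^{−2}.
By the binomial series (1−u)^{−2} = Σ_{n≥0} C(n+1, 1) u^n for |u|<1, with u = w/(5):
  c_n = C(n+1, 1) / (5)^(n+2).
  c_0 = 1/(5)^2 = 1/25.
  c_1 = 2/(5)^3 = 2/125.
  c_2 = 3/(5)^4 = 3/625.
  c_3 = 4/(5)^5 = 4/3125.
The series is valid for |w/d| < 1, i.e. |z − z₀| < |d|.
Radius of convergence: R = |6 − z₀| = |5| = 5 (distance from z₀ to the singularity z = 6).

c_0 = 1/25, c_1 = 2/125, c_2 = 3/625, c_3 = 4/3125; R = 5.


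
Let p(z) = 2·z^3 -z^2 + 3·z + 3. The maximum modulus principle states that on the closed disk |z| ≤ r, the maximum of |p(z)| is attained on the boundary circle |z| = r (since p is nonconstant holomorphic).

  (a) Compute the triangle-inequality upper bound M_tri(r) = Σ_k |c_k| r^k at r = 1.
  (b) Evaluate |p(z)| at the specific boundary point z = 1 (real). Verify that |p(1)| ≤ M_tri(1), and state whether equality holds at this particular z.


Coefficients: c_0 = 3, c_1 = 3, c_2 = -1, c_3 = 2. Radius r = 1.
Part (a). Triangle bound: M_tri(r) = Σ_k |c_k| r^k
  = |3|·1^0 + |3|·1^1 + |-1|·1^2 + |2|·1^3
  = 3 + 3 + 1 + 2 = 9.
This bounds M(r) := max_{|z|=r} |p(z)| from above; equality holds iff all terms c_k z^k can be made to align in phase at a single z on |z|=r.
Part (b). At z = 1 (real, on the circle |z| = r):
  p(1) = (3)·1^0 + (3)·1^1 + (-1)·1^2 + (2)·1^3 = 7.
  |p(1)| = 7.
Check: |p(1)| = 7 ≤ 9 = M_tri(1). ✓ Equality does not hold at z = 1 (the coefficients have mixed signs, so the terms do not all align in phase there).

M_tri(1) = 9; |p(1)| = 7; equality at z=1: no.


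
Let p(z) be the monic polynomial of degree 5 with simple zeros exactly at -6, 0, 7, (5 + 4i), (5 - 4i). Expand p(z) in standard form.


The polynomial is p(z) = ∏_{α ∈ S} (z − α), where S = {-6, 0, 7, (5 + 4i), (5 - 4i)}.
Expanding the product yields: p(z) = z^5 -11·z^4 + 9·z^3 + 379·z^2 -1722·z.
Note conjugate pairs combine to real quadratics: (z − (5+4i))(z − (5−4i)) = z² − 10z + 41.
The resulting polynomial has degree 5 and real coefficients as required.

p(z) = z^5 -11·z^4 + 9·z^3 + 379·z^2 -1722·z.


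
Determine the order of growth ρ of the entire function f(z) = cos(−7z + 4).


cos(w) is a linear combination of e^{iw} and e^{−iw} (or e^w, e^{−w} in the hyperbolic case), so |cos(w)| ≤ e^{|w|}. With w = −7z + 4, |w| ≤ 7|z| + 4 = 7r + 4 on |z| = r, giving M(r) ≤ e^{7r + 4}, so ρ ≤ 1. On a suitable ray (z = it for sin/cos; z = t for sinh/cosh, t real → ∞), |cos(−7z + 4)| grows like e^{7|t|}/2, so ρ ≥ 1. Hence ρ = 1.
Therefore ρ = 1.

Order ρ = 1.


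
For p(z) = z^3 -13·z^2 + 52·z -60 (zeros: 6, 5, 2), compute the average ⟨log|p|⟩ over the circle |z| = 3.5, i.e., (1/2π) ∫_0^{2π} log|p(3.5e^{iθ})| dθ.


Zeros: 2, 5, 6; r = 3.5.
Inside |z| < r: 2. Outside (|z| ≥ r): 5, 6.
p(0) = -60, so log|p(0)| = log(60) = 4.0943.
Apply Jensen: I(r) = log|p(0)| + Σ_k log(r/|z_k|), summed over zeros inside |z| < r.
  log(r/|z_k|) for z_k = 2: log(3.5/2) = 0.5596
  Outside zeros (5, 6) contribute nothing to the Jensen sum.
Sum over inside zeros: 0.5596.
I(r) = log|p(0)| + (inside sum) = 4.0943 + 0.5596 = 4.6540.
Note: since some zeros are outside |z| ≤ r, the simplified n·log(r) form does NOT apply — only the inside zeros contribute.

I(r) ≈ 4.6540.


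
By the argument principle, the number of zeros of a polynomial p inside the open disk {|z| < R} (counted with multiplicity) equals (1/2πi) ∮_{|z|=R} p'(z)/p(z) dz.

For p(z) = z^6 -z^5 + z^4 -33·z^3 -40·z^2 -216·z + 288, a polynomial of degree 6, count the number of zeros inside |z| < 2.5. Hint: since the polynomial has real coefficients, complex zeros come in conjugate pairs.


The zeros of p are: 1, 4, (0 + 3i), (0 - 3i), (-2 + 2i), (-2 - 2i).
Their magnitudes are: 1, 4, 3, 3, 2.828, 2.828.
Zeros with |z| < R = 2.5: 1.
Count = 1.
By the argument principle, (1/2πi) ∮_{|z|=R} p'(z)/p(z) dz equals exactly this count.

Number of zeros inside |z| < 2.5: 1.


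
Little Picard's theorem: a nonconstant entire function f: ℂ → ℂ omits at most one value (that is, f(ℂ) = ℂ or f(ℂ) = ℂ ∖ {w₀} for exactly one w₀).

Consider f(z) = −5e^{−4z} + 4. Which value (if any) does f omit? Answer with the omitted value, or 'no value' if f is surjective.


Little Picard bounds the complement of f(ℂ) to at most one point.
e^{−4z} is never zero on ℂ, so -5·e^{−4z} takes every value in ℂ ∖ {0}. Adding 4 shifts the range to ℂ ∖ {4}. Thus f omits exactly the value 4.

Omitted value: 4.


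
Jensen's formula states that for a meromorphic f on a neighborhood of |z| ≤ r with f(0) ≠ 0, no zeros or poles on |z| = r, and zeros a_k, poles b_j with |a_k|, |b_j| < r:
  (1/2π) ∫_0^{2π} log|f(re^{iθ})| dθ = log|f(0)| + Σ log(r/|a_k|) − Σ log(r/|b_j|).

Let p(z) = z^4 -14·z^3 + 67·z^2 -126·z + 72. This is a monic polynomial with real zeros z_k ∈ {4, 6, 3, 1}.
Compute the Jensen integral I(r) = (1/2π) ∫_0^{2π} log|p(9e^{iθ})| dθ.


Zeros: 1, 3, 4, 6; r = 9.
Inside |z| < r: 1, 3, 4, 6. Outside (|z| ≥ r): ∅.
p(0) = 72, so log|p(0)| = log(72) = 4.2767.
Apply Jensen: I(r) = log|p(0)| + Σ_k log(r/|z_k|), summed over zeros inside |z| < r.
  log(r/|z_k|) for z_k = 4: log(9/4) = 0.8109
  log(r/|z_k|) for z_k = 6: log(9/6) = 0.4055
  log(r/|z_k|) for z_k = 3: log(9/3) = 1.0986
  log(r/|z_k|) for z_k = 1: log(9/1) = 2.1972
Sum over inside zeros: 4.5122.
I(r) = log|p(0)| + (inside sum) = 4.2767 + 4.5122 = 8.7889.
Closed form (all zeros inside, monic): I(r) = n·log(r) = 4·log(9) = 8.7889. ✓

I(r) ≈ 8.7889.


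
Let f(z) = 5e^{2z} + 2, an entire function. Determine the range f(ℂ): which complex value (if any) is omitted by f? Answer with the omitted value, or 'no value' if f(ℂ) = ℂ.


Little Picard bounds the complement of f(ℂ) to at most one point.
e^{2z} is never zero on ℂ, so 5·e^{2z} takes every value in ℂ ∖ {0}. Adding 2 shifts the range to ℂ ∖ {2}. Thus f omits exactly the value 2.

Omitted value: 2.


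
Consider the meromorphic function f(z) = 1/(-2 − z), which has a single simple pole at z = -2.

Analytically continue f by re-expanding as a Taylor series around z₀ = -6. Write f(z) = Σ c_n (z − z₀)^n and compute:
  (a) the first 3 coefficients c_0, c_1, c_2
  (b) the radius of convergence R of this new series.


Let w = z − z₀, so z = z₀ + w.
Then -2 − z = -2 − (z₀ + w) = (-2 − z₀) − w = 4 − w.
f(z) = 1/(4 − w) = (1/(4)) · 1/(1 − w/(4)) = Σ_{n≥0} w^n / (4)^(n+1).
So c_n = 1/(4)^(n+1):
  c_0 = 1/(4)^1 = 1/4.
  c_1 = 1/(4)^2 = 1/16.
  c_2 = 1/(4)^3 = 1/64.
The series is valid for |w/d| < 1, i.e. |z − z₀| < |d|.
Radius of convergence: R = |-2 − z₀| = |4| = 4 (distance from z₀ to the singularity z = -2).

c_0 = 1/4, c_1 = 1/16, c_2 = 1/64; R = 4.


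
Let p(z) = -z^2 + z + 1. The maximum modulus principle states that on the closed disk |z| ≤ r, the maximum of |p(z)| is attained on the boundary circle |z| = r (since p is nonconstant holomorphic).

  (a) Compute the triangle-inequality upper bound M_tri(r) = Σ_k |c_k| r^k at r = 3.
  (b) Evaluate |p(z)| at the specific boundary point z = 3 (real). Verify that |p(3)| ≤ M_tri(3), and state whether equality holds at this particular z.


Coefficients: c_0 = 1, c_1 = 1, c_2 = -1. Radius r = 3.
Part (a). Triangle bound: M_tri(r) = Σ_k |c_k| r^k
  = |1|·3^0 + |1|·3^1 + |-1|·3^2
  = 1 + 3 + 9 = 13.
This bounds M(r) := max_{|z|=r} |p(z)| from above; equality holds iff all terms c_k z^k can be made to align in phase at a single z on |z|=r.
Part (b). At z = 3 (real, on the circle |z| = r):
  p(3) = (1)·3^0 + (1)·3^1 + (-1)·3^2 = -5.
  |p(3)| = 5.
Check: |p(3)| = 5 ≤ 13 = M_tri(3). ✓ Equality does not hold at z = 3 (the coefficients have mixed signs, so the terms do not all align in phase there).

M_tri(3) = 13; |p(3)| = 5; equality at z=3: no.


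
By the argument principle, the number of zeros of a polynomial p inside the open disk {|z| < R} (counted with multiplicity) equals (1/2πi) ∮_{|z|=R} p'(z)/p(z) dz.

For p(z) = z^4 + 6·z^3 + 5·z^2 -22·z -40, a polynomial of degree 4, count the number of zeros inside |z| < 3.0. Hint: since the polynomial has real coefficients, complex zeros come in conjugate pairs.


The zeros of p are: (-2 + 1i), (-2 - 1i), -4, 2.
Their magnitudes are: 2.236, 2.236, 4, 2.
Zeros with |z| < R = 3.0: (-2 + 1i), (-2 - 1i), 2.
Count = 3.
By the argument principle, (1/2πi) ∮_{|z|=R} p'(z)/p(z) dz equals exactly this count.

Number of zeros inside |z| < 3.0: 3.


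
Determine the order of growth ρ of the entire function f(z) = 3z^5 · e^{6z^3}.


M(r) = max_{|z|=r} |3|·|z|^5·|e^{6z^3}| = 3·r^5 · e^{6r^3} (the factors attain their maxima compatibly on |z|=r). Then log M(r) = log 3 + 5·log r + 6r^3, dominated by the last term, so log log M(r) ~ 3·log r. The polynomial factor 3z^5 contributes only a log r term and does not affect the order. ρ = 3.
Therefore ρ = 3.

Order ρ = 3.


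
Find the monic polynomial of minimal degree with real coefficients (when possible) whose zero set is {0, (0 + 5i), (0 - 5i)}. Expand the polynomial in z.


The polynomial is p(z) = ∏_{α ∈ S} (z − α), where S = {0, (0 + 5i), (0 - 5i)}.
Expanding the product yields: p(z) = z^3 + 25·z.
Note conjugate pairs combine to real quadratics: (z − (0+5i))(z − (0−5i)) = z² + 25.
The resulting polynomial has degree 3 and real coefficients as required.

p(z) = z^3 + 25·z.


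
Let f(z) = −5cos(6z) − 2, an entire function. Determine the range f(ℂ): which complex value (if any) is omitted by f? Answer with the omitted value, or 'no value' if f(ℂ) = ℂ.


Little Picard bounds the complement of f(ℂ) to at most one point.
cos is entire and surjective onto ℂ: for every w ∈ ℂ, cos(ζ) = w has a solution ζ ∈ ℂ (e.g., via the complex inverse arccos). With ζ = 6z this gives z = ζ/(6). Then -5·cos(6z) takes every value in -5·ℂ = ℂ, and adding -2 is a bijection of ℂ. So f is surjective and omits no value. (Note: only on the real line is cos bounded by [−1, 1].)

Omitted value: no value.


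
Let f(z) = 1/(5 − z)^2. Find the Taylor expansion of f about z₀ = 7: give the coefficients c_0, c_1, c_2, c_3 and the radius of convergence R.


Let w = z − z₀, so z = z₀ + w.
Then 5 − z = 5 − (z₀ + w) = (5 − z₀) − w = -2 − w.
f(z) = 1/(-2 − w)^2 = (1/(-2)^2) · (1 − w/(-2))^{−2}.
By the binomial series (1−u)^{−2} = Σ_{n≥0} C(n+1, 1) u^n for |u|<1, with u = w/(-2):
  c_n = C(n+1, 1) / (-2)^(n+2).
  c_0 = 1/(-2)^2 = 1/4.
  c_1 = 2/(-2)^3 = -1/4.
  c_2 = 3/(-2)^4 = 3/16.
  c_3 = 4/(-2)^5 = -1/8.
The series is valid for |w/d| < 1, i.e. |z − z₀| < |d|.
Radius of convergence: R = |5 − z₀| = |-2| = 2 (distance from z₀ to the singularity z = 5).

c_0 = 1/4, c_1 = -1/4, c_2 = 3/16, c_3 = -1/8; R = 2.


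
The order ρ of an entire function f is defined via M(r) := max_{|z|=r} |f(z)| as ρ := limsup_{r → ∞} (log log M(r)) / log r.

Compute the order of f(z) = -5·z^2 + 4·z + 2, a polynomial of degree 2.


|f(z)| ≤ Σ|c_k|·r^k = O(r^2) as r → ∞. Polynomial growth is O(e^{r^ε}) for every ε > 0 (since r^2/e^{r^ε} → 0), so ρ ≤ ε for all ε > 0, i.e. ρ = 0. Every nonconstant polynomial has order 0.
Therefore ρ = 0.

Order ρ = 0.


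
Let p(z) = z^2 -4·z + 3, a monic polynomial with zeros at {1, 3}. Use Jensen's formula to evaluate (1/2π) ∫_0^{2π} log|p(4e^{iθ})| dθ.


Zeros: 1, 3; r = 4.
Inside |z| < r: 1, 3. Outside (|z| ≥ r): ∅.
p(0) = 3, so log|p(0)| = log(3) = 1.0986.
Apply Jensen: I(r) = log|p(0)| + Σ_k log(r/|z_k|), summed over zeros inside |z| < r.
  log(r/|z_k|) for z_k = 1: log(4/1) = 1.3863
  log(r/|z_k|) for z_k = 3: log(4/3) = 0.2877
Sum over inside zeros: 1.6740.
I(r) = log|p(0)| + (inside sum) = 1.0986 + 1.6740 = 2.7726.
Closed form (all zeros inside, monic): I(r) = n·log(r) = 2·log(4) = 2.7726. ✓

I(r) ≈ 2.7726.


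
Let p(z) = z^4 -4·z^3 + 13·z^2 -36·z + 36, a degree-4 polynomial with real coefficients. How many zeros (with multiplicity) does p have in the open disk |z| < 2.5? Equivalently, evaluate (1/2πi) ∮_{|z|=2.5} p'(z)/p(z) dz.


The zeros of p are: 2, (0 + 3i), (0 - 3i), 2.
Their magnitudes are: 2, 3, 3, 2.
Zeros with |z| < R = 2.5: 2, 2.
Count = 2.
By the argument principle, (1/2πi) ∮_{|z|=R} p'(z)/p(z) dz equals exactly this count.

Number of zeros inside |z| < 2.5: 2.


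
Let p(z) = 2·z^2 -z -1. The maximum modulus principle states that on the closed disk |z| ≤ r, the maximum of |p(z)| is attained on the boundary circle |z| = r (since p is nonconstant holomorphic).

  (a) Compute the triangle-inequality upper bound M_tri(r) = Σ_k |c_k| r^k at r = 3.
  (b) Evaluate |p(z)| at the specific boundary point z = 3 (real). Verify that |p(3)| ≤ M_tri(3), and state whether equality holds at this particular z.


Coefficients: c_0 = -1, c_1 = -1, c_2 = 2. Radius r = 3.
Part (a). Triangle bound: M_tri(r) = Σ_k |c_k| r^k
  = |-1|·3^0 + |-1|·3^1 + |2|·3^2
  = 1 + 3 + 18 = 22.
This bounds M(r) := max_{|z|=r} |p(z)| from above; equality holds iff all terms c_k z^k can be made to align in phase at a single z on |z|=r.
Part (b). At z = 3 (real, on the circle |z| = r):
  p(3) = (-1)·3^0 + (-1)·3^1 + (2)·3^2 = 14.
  |p(3)| = 14.
Check: |p(3)| = 14 ≤ 22 = M_tri(3). ✓ Equality does not hold at z = 3 (the coefficients have mixed signs, so the terms do not all align in phase there).

M_tri(3) = 22; |p(3)| = 14; equality at z=3: no.


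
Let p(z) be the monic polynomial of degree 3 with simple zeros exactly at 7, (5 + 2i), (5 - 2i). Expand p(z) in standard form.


The polynomial is p(z) = ∏_{α ∈ S} (z − α), where S = {7, (5 + 2i), (5 - 2i)}.
Expanding the product yields: p(z) = z^3 -17·z^2 + 99·z -203.
Note conjugate pairs combine to real quadratics: (z − (5+2i))(z − (5−2i)) = z² − 10z + 29.
The resulting polynomial has degree 3 and real coefficients as required.

p(z) = z^3 -17·z^2 + 99·z -203.


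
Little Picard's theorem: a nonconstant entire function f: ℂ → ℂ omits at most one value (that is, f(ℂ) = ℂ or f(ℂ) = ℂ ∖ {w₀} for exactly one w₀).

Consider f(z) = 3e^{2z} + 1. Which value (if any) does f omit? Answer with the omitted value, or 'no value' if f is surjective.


Little Picard bounds the complement of f(ℂ) to at most one point.
e^{2z} is never zero on ℂ, so 3·e^{2z} takes every value in ℂ ∖ {0}. Adding 1 shifts the range to ℂ ∖ {1}. Thus f omits exactly the value 1.

Omitted value: 1.


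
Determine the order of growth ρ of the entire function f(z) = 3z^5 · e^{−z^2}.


M(r) = max_{|z|=r} |3|·|z|^5·|e^{−z^2}| = 3·r^5 · e^{1r^2} (the factors attain their maxima compatibly on |z|=r). Then log M(r) = log 3 + 5·log r + 1r^2, dominated by the last term, so log log M(r) ~ 2·log r. The polynomial factor 3z^5 contributes only a log r term and does not affect the order. ρ = 2.
Therefore ρ = 2.

Order ρ = 2.


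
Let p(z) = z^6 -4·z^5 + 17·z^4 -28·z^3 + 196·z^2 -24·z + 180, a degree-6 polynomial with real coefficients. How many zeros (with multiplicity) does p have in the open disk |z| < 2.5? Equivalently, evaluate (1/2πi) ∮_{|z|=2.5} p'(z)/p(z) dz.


The zeros of p are: (-1 + 3i), (-1 - 3i), (3 + 3i), (3 - 3i), (0 + 1i), (0 - 1i).
Their magnitudes are: 3.162, 3.162, 4.243, 4.243, 1, 1.
Zeros with |z| < R = 2.5: (0 + 1i), (0 - 1i).
Count = 2.
By the argument principle, (1/2πi) ∮_{|z|=R} p'(z)/p(z) dz equals exactly this count.

Number of zeros inside |z| < 2.5: 2.


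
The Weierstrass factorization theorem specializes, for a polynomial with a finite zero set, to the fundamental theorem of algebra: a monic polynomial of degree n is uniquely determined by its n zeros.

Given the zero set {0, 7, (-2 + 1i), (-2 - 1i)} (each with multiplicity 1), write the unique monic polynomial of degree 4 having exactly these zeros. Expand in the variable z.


The polynomial is p(z) = ∏_{α ∈ S} (z − α), where S = {0, 7, (-2 + 1i), (-2 - 1i)}.
Expanding the product yields: p(z) = z^4 -3·z^3 -23·z^2 -35·z.
Note conjugate pairs combine to real quadratics: (z − (-2+1i))(z − (-2−1i)) = z² + 4z + 5.
The resulting polynomial has degree 4 and real coefficients as required.

p(z) = z^4 -3·z^3 -23·z^2 -35·z.


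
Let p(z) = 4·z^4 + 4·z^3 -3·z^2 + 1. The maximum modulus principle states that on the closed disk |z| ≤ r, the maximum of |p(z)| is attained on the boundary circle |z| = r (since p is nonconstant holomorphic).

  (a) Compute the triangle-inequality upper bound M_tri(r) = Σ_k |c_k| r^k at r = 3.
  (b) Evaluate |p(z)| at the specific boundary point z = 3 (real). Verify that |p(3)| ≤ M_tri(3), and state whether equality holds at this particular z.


Coefficients: c_0 = 1, c_1 = 0, c_2 = -3, c_3 = 4, c_4 = 4. Radius r = 3.
Part (a). Triangle bound: M_tri(r) = Σ_k |c_k| r^k
  = |1|·3^0 + |0|·3^1 + |-3|·3^2 + |4|·3^3 + |4|·3^4
  = 1 + 0 + 27 + 108 + 324 = 460.
This bounds M(r) := max_{|z|=r} |p(z)| from above; equality holds iff all terms c_k z^k can be made to align in phase at a single z on |z|=r.
Part (b). At z = 3 (real, on the circle |z| = r):
  p(3) = (1)·3^0 + (0)·3^1 + (-3)·3^2 + (4)·3^3 + (4)·3^4 = 406.
  |p(3)| = 406.
Check: |p(3)| = 406 ≤ 460 = M_tri(3). ✓ Equality does not hold at z = 3 (the coefficients have mixed signs, so the terms do not all align in phase there).

M_tri(3) = 460; |p(3)| = 406; equality at z=3: no.


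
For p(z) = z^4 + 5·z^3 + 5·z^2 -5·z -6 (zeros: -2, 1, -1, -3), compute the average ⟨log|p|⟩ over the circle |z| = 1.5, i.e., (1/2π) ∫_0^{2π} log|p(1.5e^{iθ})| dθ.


Zeros: -3, -2, -1, 1; r = 1.5.
Inside |z| < r: -1, 1. Outside (|z| ≥ r): -3, -2.
p(0) = -6, so log|p(0)| = log(6) = 1.7918.
Apply Jensen: I(r) = log|p(0)| + Σ_k log(r/|z_k|), summed over zeros inside |z| < r.
  log(r/|z_k|) for z_k = 1: log(1.5/1) = 0.4055
  log(r/|z_k|) for z_k = -1: log(1.5/1) = 0.4055
  Outside zeros (-3, -2) contribute nothing to the Jensen sum.
Sum over inside zeros: 0.8109.
I(r) = log|p(0)| + (inside sum) = 1.7918 + 0.8109 = 2.6027.
Note: since some zeros are outside |z| ≤ r, the simplified n·log(r) form does NOT apply — only the inside zeros contribute.

I(r) ≈ 2.6027.


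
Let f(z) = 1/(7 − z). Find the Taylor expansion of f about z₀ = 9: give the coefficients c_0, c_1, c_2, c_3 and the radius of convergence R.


Let w = z − z₀, so z = z₀ + w.
Then 7 − z = 7 − (z₀ + w) = (7 − z₀) − w = -2 − w.
f(z) = 1/(-2 − w) = (1/(-2)) · 1/(1 − w/(-2)) = Σ_{n≥0} w^n / (-2)^(n+1).
So c_n = 1/(-2)^(n+1):
  c_0 = 1/(-2)^1 = -1/2.
  c_1 = 1/(-2)^2 = 1/4.
  c_2 = 1/(-2)^3 = -1/8.
  c_3 = 1/(-2)^4 = 1/16.
The series is valid for |w/d| < 1, i.e. |z − z₀| < |d|.
Radius of convergence: R = |7 − z₀| = |-2| = 2 (distance from z₀ to the singularity z = 7).

c_0 = -1/2, c_1 = 1/4, c_2 = -1/8, c_3 = 1/16; R = 2.


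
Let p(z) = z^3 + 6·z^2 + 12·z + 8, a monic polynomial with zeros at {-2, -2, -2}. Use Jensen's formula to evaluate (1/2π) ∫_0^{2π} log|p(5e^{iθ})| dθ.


Zeros: -2, -2, -2; r = 5.
Inside |z| < r: -2, -2, -2. Outside (|z| ≥ r): ∅.
p(0) = 8, so log|p(0)| = log(8) = 2.0794.
Apply Jensen: I(r) = log|p(0)| + Σ_k log(r/|z_k|), summed over zeros inside |z| < r.
  log(r/|z_k|) for z_k = -2: log(5/2) = 0.9163
  log(r/|z_k|) for z_k = -2: log(5/2) = 0.9163
  log(r/|z_k|) for z_k = -2: log(5/2) = 0.9163
Sum over inside zeros: 2.7489.
I(r) = log|p(0)| + (inside sum) = 2.0794 + 2.7489 = 4.8283.
Closed form (all zeros inside, monic): I(r) = n·log(r) = 3·log(5) = 4.8283. ✓

I(r) ≈ 4.8283.


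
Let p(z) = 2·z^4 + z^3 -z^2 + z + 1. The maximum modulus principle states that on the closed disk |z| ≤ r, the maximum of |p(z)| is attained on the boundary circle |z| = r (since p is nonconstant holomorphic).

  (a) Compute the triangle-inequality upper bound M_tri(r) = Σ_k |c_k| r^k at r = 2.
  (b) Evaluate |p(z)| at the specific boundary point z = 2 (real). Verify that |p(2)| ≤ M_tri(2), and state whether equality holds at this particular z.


Coefficients: c_0 = 1, c_1 = 1, c_2 = -1, c_3 = 1, c_4 = 2. Radius r = 2.
Part (a). Triangle bound: M_tri(r) = Σ_k |c_k| r^k
  = |1|·2^0 + |1|·2^1 + |-1|·2^2 + |1|·2^3 + |2|·2^4
  = 1 + 2 + 4 + 8 + 32 = 47.
This bounds M(r) := max_{|z|=r} |p(z)| from above; equality holds iff all terms c_k z^k can be made to align in phase at a single z on |z|=r.
Part (b). At z = 2 (real, on the circle |z| = r):
  p(2) = (1)·2^0 + (1)·2^1 + (-1)·2^2 + (1)·2^3 + (2)·2^4 = 39.
  |p(2)| = 39.
Check: |p(2)| = 39 ≤ 47 = M_tri(2). ✓ Equality does not hold at z = 2 (the coefficients have mixed signs, so the terms do not all align in phase there).

M_tri(2) = 47; |p(2)| = 39; equality at z=2: no.


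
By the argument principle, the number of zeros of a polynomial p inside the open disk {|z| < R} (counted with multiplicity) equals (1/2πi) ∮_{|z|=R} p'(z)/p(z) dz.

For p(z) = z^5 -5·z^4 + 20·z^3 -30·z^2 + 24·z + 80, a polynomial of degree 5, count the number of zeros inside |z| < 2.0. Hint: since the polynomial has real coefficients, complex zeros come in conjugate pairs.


The zeros of p are: -1, (1 + 3i), (1 - 3i), (2 + 2i), (2 - 2i).
Their magnitudes are: 1, 3.162, 3.162, 2.828, 2.828.
Zeros with |z| < R = 2.0: -1.
Count = 1.
By the argument principle, (1/2πi) ∮_{|z|=R} p'(z)/p(z) dz equals exactly this count.

Number of zeros inside |z| < 2.0: 1.


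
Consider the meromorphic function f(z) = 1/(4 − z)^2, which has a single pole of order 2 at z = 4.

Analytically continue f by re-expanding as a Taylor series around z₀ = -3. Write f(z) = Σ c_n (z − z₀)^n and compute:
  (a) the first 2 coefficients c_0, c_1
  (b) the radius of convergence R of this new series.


Let w = z − z₀, so z = z₀ + w.
Then 4 − z = 4 − (z₀ + w) = (4 − z₀) − w = 7 − w.
f(z) = 1/(7 − w)^2 = (1/(7)^2) · (1 − w/(7))^{−2}.
By the binomial series (1−u)^{−2} = Σ_{n≥0} C(n+1, 1) u^n for |u|<1, with u = w/(7):
  c_n = C(n+1, 1) / (7)^(n+2).
  c_0 = 1/(7)^2 = 1/49.
  c_1 = 2/(7)^3 = 2/343.
The series is valid for |w/d| < 1, i.e. |z − z₀| < |d|.
Radius of convergence: R = |4 − z₀| = |7| = 7 (distance from z₀ to the singularity z = 4).

c_0 = 1/49, c_1 = 2/343; R = 7.


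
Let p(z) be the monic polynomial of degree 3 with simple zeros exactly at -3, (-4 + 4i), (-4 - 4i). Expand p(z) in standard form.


The polynomial is p(z) = ∏_{α ∈ S} (z − α), where S = {-3, (-4 + 4i), (-4 - 4i)}.
Expanding the product yields: p(z) = z^3 + 11·z^2 + 56·z + 96.
Note conjugate pairs combine to real quadratics: (z − (-4+4i))(z − (-4−4i)) = z² + 8z + 32.
The resulting polynomial has degree 3 and real coefficients as required.

p(z) = z^3 + 11·z^2 + 56·z + 96.
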